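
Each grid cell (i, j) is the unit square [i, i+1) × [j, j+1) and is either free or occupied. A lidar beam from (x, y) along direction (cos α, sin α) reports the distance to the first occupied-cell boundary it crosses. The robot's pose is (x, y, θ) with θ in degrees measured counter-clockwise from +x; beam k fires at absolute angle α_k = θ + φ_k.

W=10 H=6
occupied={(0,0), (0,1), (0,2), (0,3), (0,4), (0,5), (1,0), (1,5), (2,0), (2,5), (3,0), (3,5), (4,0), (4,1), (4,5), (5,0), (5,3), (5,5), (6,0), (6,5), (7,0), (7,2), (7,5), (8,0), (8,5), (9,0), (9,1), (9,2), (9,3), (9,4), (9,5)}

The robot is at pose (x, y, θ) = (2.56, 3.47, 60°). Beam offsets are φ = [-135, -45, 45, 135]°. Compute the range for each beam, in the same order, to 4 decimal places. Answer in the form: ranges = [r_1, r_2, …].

beam 1: φ=-135°, α=285°
  dir = (cos 285°, sin 285°) = (0.2588, -0.9659); from cell (2,3)
  next x-line at t=1.7000, next y-line at t=0.4866; Δt_x=3.8637, Δt_y=1.0353
    y: enter (2,2) at t=0.4866
    y: enter (2,1) at t=1.5219
    x: enter (3,1) at t=1.7000
    y: enter (3,0) at t=2.5571 ← occupied
  → r_1 = 2.5571
beam 2: φ=-45°, α=15°
  dir = (cos 15°, sin 15°) = (0.9659, 0.2588); from cell (2,3)
  next x-line at t=0.4555, next y-line at t=2.0478; Δt_x=1.0353, Δt_y=3.8637
    x: enter (3,3) at t=0.4555
    x: enter (4,3) at t=1.4908
    y: enter (4,4) at t=2.0478
    x: enter (5,4) at t=2.5261
    x: enter (6,4) at t=3.5614
    x: enter (7,4) at t=4.5966
    x: enter (8,4) at t=5.6319
    y: enter (8,5) at t=5.9115 ← occupied
  → r_2 = 5.9115
beam 3: φ=45°, α=105°
  dir = (cos 105°, sin 105°) = (-0.2588, 0.9659); from cell (2,3)
  next x-line at t=2.1637, next y-line at t=0.5487; Δt_x=3.8637, Δt_y=1.0353
    y: enter (2,4) at t=0.5487
    y: enter (2,5) at t=1.5840 ← occupied
  → r_3 = 1.5840
beam 4: φ=135°, α=195°
  dir = (cos 195°, sin 195°) = (-0.9659, -0.2588); from cell (2,3)
  next x-line at t=0.5798, next y-line at t=1.8159; Δt_x=1.0353, Δt_y=3.8637
    x: enter (1,3) at t=0.5798
    x: enter (0,3) at t=1.6150 ← occupied
  → r_4 = 1.6150

ranges = [2.5571, 5.9115, 1.5840, 1.6150]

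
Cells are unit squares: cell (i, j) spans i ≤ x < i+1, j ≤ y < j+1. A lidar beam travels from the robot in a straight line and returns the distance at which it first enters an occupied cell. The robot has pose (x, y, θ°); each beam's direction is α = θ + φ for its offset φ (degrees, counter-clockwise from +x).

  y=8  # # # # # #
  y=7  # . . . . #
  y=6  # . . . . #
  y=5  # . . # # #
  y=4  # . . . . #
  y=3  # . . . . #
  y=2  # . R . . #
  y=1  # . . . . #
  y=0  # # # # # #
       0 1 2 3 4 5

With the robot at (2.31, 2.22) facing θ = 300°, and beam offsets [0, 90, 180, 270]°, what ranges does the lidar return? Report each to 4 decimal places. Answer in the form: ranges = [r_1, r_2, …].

ranges = [1.4087, 3.1061, 2.6200, 1.5127]

beam 1: φ=0°, α=300°
  direction (0.5000, -0.8660); cell (2,2); t to first gridline: x 1.3800, y 0.2540 (then +2.0000 / +1.1547)
    (2,1) via y @ 0.2540
    (3,1) via x @ 1.3800
    (3,0) via y @ 1.4087  # hit
  → r_1 = 1.4087
beam 2: φ=90°, α=30°
  direction (0.8660, 0.5000); cell (2,2); t to first gridline: x 0.7967, y 1.5600 (then +1.1547 / +2.0000)
    (3,2) via x @ 0.7967
    (3,3) via y @ 1.5600
    (4,3) via x @ 1.9514
    (5,3) via x @ 3.1061  # hit
  → r_2 = 3.1061
beam 3: φ=180°, α=120°
  direction (-0.5000, 0.8660); cell (2,2); t to first gridline: x 0.6200, y 0.9007 (then +2.0000 / +1.1547)
    (1,2) via x @ 0.6200
    (1,3) via y @ 0.9007
    (1,4) via y @ 2.0554
    (0,4) via x @ 2.6200  # hit
  → r_3 = 2.6200
beam 4: φ=270°, α=210°
  direction (-0.8660, -0.5000); cell (2,2); t to first gridline: x 0.3580, y 0.4400 (then +1.1547 / +2.0000)
    (1,2) via x @ 0.3580
    (1,1) via y @ 0.4400
    (0,1) via x @ 1.5127  # hit
  → r_4 = 1.5127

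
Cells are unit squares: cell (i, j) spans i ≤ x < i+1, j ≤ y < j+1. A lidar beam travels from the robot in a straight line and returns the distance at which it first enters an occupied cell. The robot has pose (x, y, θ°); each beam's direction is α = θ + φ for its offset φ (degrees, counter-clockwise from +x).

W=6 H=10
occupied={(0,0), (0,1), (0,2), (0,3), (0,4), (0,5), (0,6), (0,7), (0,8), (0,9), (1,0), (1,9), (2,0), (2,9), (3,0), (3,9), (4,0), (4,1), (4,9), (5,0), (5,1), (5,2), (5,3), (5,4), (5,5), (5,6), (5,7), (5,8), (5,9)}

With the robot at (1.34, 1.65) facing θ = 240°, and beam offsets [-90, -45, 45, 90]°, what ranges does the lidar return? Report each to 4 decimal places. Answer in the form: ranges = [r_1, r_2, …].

ranges = [0.3926, 0.3520, 0.6729, 1.3000]

beam 1: φ=-90°, α=150°
  d=(-0.8660,0.5000)  start (1,1)  tX=0.3926 tY=0.7000  stride 1/|dx|=1.1547 1/|dy|=2.0000
    cross x-line → (0,1), t=0.3926 (wall)
  → r_1 = 0.3926
beam 2: φ=-45°, α=195°
  d=(-0.9659,-0.2588)  start (1,1)  tX=0.3520 tY=2.5114  stride 1/|dx|=1.0353 1/|dy|=3.8637
    cross x-line → (0,1), t=0.3520 (wall)
  → r_2 = 0.3520
beam 3: φ=45°, α=285°
  d=(0.2588,-0.9659)  start (1,1)  tX=2.5500 tY=0.6729  stride 1/|dx|=3.8637 1/|dy|=1.0353
    cross y-line → (1,0), t=0.6729 (wall)
  → r_3 = 0.6729
beam 4: φ=90°, α=330°
  d=(0.8660,-0.5000)  start (1,1)  tX=0.7621 tY=1.3000  stride 1/|dx|=1.1547 1/|dy|=2.0000
    cross x-line → (2,1), t=0.7621
    cross y-line → (2,0), t=1.3000 (wall)
  → r_4 = 1.3000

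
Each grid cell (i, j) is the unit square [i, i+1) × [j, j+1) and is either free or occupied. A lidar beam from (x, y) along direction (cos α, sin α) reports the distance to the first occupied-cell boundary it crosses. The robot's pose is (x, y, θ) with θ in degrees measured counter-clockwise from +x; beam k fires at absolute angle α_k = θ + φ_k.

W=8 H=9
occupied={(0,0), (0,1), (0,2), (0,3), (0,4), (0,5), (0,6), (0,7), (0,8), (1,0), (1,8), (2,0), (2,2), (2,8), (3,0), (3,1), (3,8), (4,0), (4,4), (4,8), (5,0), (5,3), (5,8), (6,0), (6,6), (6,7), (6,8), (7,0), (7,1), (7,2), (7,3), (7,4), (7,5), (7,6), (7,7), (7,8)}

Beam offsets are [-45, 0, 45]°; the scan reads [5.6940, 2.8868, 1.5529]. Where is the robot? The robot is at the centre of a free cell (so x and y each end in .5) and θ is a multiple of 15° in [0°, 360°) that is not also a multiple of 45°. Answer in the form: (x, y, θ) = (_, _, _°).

Enumerate (i+0.5, j+0.5, θ) over the 36 free cells and 16 admissible headings. For each, cast all 3 beams and compare to the given ranges.
  (2.5, 5.5, 300°): beam 1 = 4.6587 ≠ 5.6940 ✗
  (4.5, 2.5, 255°): beam 1 = 1.0000 ≠ 5.6940 ✗
  (4.5, 3.5, 195°): beam 1 = 4.0415 ≠ 5.6940 ✗
  …
  (6.5, 2.5, 210°): r_1=5.6940, r_2=2.8868, r_3=1.5529 — all match ✓
No second candidate reproduces the full scan.

(x, y, θ) = (6.5, 2.5, 210°)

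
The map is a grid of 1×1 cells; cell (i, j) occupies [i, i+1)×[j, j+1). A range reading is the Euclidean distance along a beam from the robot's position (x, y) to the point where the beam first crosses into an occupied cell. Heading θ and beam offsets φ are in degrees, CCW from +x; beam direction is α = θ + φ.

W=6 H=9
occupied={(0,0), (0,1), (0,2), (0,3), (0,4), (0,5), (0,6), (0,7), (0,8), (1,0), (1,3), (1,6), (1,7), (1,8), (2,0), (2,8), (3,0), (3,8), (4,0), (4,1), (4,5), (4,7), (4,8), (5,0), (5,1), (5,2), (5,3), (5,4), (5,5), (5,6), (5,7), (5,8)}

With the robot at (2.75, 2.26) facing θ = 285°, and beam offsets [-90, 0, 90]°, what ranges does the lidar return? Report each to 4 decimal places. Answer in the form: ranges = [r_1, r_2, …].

ranges = [1.8117, 1.3044, 2.3294]

beam 1: φ=-90°, α=195°
  d=(-0.9659,-0.2588)  start (2,2)  tX=0.7765 tY=1.0046  stride 1/|dx|=1.0353 1/|dy|=3.8637
    cross x-line → (1,2), t=0.7765
    cross y-line → (1,1), t=1.0046
    cross x-line → (0,1), t=1.8117 (wall)
  → r_1 = 1.8117
beam 2: φ=0°, α=285°
  d=(0.2588,-0.9659)  start (2,2)  tX=0.9659 tY=0.2692  stride 1/|dx|=3.8637 1/|dy|=1.0353
    cross y-line → (2,1), t=0.2692
    cross x-line → (3,1), t=0.9659
    cross y-line → (3,0), t=1.3044 (wall)
  → r_2 = 1.3044
beam 3: φ=90°, α=15°
  d=(0.9659,0.2588)  start (2,2)  tX=0.2588 tY=2.8591  stride 1/|dx|=1.0353 1/|dy|=3.8637
    cross x-line → (3,2), t=0.2588
    cross x-line → (4,2), t=1.2941
    cross x-line → (5,2), t=2.3294 (wall)
  → r_3 = 2.3294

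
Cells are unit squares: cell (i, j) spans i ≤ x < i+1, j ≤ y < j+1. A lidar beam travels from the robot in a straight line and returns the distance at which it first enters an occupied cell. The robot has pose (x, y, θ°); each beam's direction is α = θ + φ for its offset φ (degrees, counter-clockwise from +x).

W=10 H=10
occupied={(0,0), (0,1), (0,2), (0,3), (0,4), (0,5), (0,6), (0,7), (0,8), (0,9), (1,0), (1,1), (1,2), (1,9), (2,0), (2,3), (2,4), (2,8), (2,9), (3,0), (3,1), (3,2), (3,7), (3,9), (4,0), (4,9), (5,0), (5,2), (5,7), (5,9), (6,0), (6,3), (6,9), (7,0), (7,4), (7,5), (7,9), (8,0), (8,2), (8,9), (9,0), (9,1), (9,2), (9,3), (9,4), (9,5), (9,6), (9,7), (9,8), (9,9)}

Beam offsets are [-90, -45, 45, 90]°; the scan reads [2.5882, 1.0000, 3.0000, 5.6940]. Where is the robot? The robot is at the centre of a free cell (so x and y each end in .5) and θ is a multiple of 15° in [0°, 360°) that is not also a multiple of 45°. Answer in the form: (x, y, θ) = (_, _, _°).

(x, y, θ) = (3.5, 5.5, 285°)

Candidates: 50 free-cell centres × 16 headings = 800 poses. Raycast each; keep the one whose scan matches to 4 dp.
  (6.5, 2.5, 75°): beam 1 = 1.5529 ≠ 2.5882 ✗
  (1.5, 5.5, 330°): beam 1 = 1.0000 ≠ 2.5882 ✗
  (2.5, 5.5, 30°): beam 1 = 0.5774 ≠ 2.5882 ✗
  …
  (3.5, 5.5, 285°): r_1=2.5882, r_2=1.0000, r_3=3.0000, r_4=5.6940 — all match ✓
Unique over the lattice → pose = (3.5, 5.5, 285°).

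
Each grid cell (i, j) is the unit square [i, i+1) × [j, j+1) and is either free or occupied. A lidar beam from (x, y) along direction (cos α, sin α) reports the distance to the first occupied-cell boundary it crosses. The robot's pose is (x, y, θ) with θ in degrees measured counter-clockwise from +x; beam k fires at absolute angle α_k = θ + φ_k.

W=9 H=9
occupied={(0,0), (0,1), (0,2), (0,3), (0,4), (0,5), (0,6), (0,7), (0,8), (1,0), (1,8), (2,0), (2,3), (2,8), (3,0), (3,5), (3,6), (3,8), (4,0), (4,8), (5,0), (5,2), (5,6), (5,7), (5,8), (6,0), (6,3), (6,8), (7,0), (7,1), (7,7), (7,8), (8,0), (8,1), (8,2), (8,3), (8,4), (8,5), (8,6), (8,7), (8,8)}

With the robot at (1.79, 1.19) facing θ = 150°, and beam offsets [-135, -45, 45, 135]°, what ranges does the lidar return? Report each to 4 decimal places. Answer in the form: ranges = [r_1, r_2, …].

beam 1: φ=-135°, α=15°
  direction (0.9659, 0.2588); cell (1,1); t to first gridline: x 0.2174, y 3.1296 (then +1.0353 / +3.8637)
    (2,1) via x @ 0.2174
    (3,1) via x @ 1.2527
    (4,1) via x @ 2.2880
    (4,2) via y @ 3.1296
    (5,2) via x @ 3.3232  # hit
  → r_1 = 3.3232
beam 2: φ=-45°, α=105°
  direction (-0.2588, 0.9659); cell (1,1); t to first gridline: x 3.0523, y 0.8386 (then +3.8637 / +1.0353)
    (1,2) via y @ 0.8386
    (1,3) via y @ 1.8738
    (1,4) via y @ 2.9091
    (0,4) via x @ 3.0523  # hit
  → r_2 = 3.0523
beam 3: φ=45°, α=195°
  direction (-0.9659, -0.2588); cell (1,1); t to first gridline: x 0.8179, y 0.7341 (then +1.0353 / +3.8637)
    (1,0) via y @ 0.7341  # hit
  → r_3 = 0.7341
beam 4: φ=135°, α=285°
  direction (0.2588, -0.9659); cell (1,1); t to first gridline: x 0.8114, y 0.1967 (then +3.8637 / +1.0353)
    (1,0) via y @ 0.1967  # hit
  → r_4 = 0.1967

ranges = [3.3232, 3.0523, 0.7341, 0.1967]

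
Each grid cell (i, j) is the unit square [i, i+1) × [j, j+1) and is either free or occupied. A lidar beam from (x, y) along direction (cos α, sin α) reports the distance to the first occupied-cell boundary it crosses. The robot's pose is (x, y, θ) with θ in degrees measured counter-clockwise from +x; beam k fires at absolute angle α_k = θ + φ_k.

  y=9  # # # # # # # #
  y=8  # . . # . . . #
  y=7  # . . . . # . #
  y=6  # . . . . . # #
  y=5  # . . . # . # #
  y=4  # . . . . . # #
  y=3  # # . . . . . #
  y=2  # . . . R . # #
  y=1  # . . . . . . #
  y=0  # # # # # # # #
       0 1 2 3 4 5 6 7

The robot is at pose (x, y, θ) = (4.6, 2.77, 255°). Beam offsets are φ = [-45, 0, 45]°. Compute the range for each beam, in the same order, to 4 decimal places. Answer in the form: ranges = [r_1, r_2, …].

ranges = [3.5400, 1.8324, 2.0438]

beam 1: φ=-45°, α=210°
  d=(-0.8660,-0.5000)  start (4,2)  tX=0.6928 tY=1.5400  stride 1/|dx|=1.1547 1/|dy|=2.0000
    cross x-line → (3,2), t=0.6928
    cross y-line → (3,1), t=1.5400
    cross x-line → (2,1), t=1.8475
    cross x-line → (1,1), t=3.0022
    cross y-line → (1,0), t=3.5400 (wall)
  → r_1 = 3.5400
beam 2: φ=0°, α=255°
  d=(-0.2588,-0.9659)  start (4,2)  tX=2.3182 tY=0.7972  stride 1/|dx|=3.8637 1/|dy|=1.0353
    cross y-line → (4,1), t=0.7972
    cross y-line → (4,0), t=1.8324 (wall)
  → r_2 = 1.8324
beam 3: φ=45°, α=300°
  d=(0.5000,-0.8660)  start (4,2)  tX=0.8000 tY=0.8891  stride 1/|dx|=2.0000 1/|dy|=1.1547
    cross x-line → (5,2), t=0.8000
    cross y-line → (5,1), t=0.8891
    cross y-line → (5,0), t=2.0438 (wall)
  → r_3 = 2.0438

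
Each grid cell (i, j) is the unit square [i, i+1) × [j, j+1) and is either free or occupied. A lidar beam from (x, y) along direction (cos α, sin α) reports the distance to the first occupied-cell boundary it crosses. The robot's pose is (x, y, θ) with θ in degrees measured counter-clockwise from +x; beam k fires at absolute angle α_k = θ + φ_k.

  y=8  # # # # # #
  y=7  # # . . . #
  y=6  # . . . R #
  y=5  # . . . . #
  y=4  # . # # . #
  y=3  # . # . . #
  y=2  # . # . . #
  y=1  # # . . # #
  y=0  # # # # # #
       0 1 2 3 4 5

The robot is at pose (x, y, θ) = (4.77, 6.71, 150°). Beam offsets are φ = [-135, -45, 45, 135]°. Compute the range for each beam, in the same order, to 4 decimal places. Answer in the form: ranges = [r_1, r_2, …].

beam 1: φ=-135°, α=15°
  dir = (cos 15°, sin 15°) = (0.9659, 0.2588); from cell (4,6)
  next x-line at t=0.2381, next y-line at t=1.1205; Δt_x=1.0353, Δt_y=3.8637
    x: enter (5,6) at t=0.2381 ← occupied
  → r_1 = 0.2381
beam 2: φ=-45°, α=105°
  dir = (cos 105°, sin 105°) = (-0.2588, 0.9659); from cell (4,6)
  next x-line at t=2.9751, next y-line at t=0.3002; Δt_x=3.8637, Δt_y=1.0353
    y: enter (4,7) at t=0.3002
    y: enter (4,8) at t=1.3355 ← occupied
  → r_2 = 1.3355
beam 3: φ=45°, α=195°
  dir = (cos 195°, sin 195°) = (-0.9659, -0.2588); from cell (4,6)
  next x-line at t=0.7972, next y-line at t=2.7432; Δt_x=1.0353, Δt_y=3.8637
    x: enter (3,6) at t=0.7972
    x: enter (2,6) at t=1.8324
    y: enter (2,5) at t=2.7432
    x: enter (1,5) at t=2.8677
    x: enter (0,5) at t=3.9030 ← occupied
  → r_3 = 3.9030
beam 4: φ=135°, α=285°
  dir = (cos 285°, sin 285°) = (0.2588, -0.9659); from cell (4,6)
  next x-line at t=0.8887, next y-line at t=0.7350; Δt_x=3.8637, Δt_y=1.0353
    y: enter (4,5) at t=0.7350
    x: enter (5,5) at t=0.8887 ← occupied
  → r_4 = 0.8887

ranges = [0.2381, 1.3355, 3.9030, 0.8887]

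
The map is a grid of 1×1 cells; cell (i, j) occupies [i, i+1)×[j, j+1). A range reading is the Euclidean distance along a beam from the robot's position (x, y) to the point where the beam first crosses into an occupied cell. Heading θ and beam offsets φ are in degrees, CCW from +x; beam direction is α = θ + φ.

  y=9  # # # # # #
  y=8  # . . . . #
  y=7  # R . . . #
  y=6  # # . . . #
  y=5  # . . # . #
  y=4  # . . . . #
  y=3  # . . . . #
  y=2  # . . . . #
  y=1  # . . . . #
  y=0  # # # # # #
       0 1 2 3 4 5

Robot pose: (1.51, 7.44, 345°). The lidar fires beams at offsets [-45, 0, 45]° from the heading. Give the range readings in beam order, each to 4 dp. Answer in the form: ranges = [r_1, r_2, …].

beam 1: φ=-45°, α=300°
  direction (0.5000, -0.8660); cell (1,7); t to first gridline: x 0.9800, y 0.5081 (then +2.0000 / +1.1547)
    (1,6) via y @ 0.5081  # hit
  → r_1 = 0.5081
beam 2: φ=0°, α=345°
  direction (0.9659, -0.2588); cell (1,7); t to first gridline: x 0.5073, y 1.7000 (then +1.0353 / +3.8637)
    (2,7) via x @ 0.5073
    (3,7) via x @ 1.5426
    (3,6) via y @ 1.7000
    (4,6) via x @ 2.5778
    (5,6) via x @ 3.6131  # hit
  → r_2 = 3.6131
beam 3: φ=45°, α=30°
  direction (0.8660, 0.5000); cell (1,7); t to first gridline: x 0.5658, y 1.1200 (then +1.1547 / +2.0000)
    (2,7) via x @ 0.5658
    (2,8) via y @ 1.1200
    (3,8) via x @ 1.7205
    (4,8) via x @ 2.8752
    (4,9) via y @ 3.1200  # hit
  → r_3 = 3.1200

ranges = [0.5081, 3.6131, 3.1200]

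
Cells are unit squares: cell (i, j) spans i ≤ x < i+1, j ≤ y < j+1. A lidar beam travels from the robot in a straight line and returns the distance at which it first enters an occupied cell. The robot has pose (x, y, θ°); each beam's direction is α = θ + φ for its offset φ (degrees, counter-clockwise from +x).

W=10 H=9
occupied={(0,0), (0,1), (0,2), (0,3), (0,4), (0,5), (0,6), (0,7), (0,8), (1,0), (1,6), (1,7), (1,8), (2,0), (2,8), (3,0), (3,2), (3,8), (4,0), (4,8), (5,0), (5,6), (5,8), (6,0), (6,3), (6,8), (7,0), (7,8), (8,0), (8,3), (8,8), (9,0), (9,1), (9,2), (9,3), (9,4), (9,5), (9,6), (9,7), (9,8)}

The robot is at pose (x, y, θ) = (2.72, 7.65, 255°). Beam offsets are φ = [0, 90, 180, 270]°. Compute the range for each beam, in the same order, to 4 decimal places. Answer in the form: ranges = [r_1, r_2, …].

ranges = [6.6456, 2.5114, 0.3623, 0.7454]

beam 1: φ=0°, α=255°
  d=(-0.2588,-0.9659)  start (2,7)  tX=2.7819 tY=0.6729  stride 1/|dx|=3.8637 1/|dy|=1.0353
    cross y-line → (2,6), t=0.6729
    cross y-line → (2,5), t=1.7082
    cross y-line → (2,4), t=2.7435
    cross x-line → (1,4), t=2.7819
    cross y-line → (1,3), t=3.7788
    cross y-line → (1,2), t=4.8140
    cross y-line → (1,1), t=5.8493
    cross x-line → (0,1), t=6.6456 (wall)
  → r_1 = 6.6456
beam 2: φ=90°, α=345°
  d=(0.9659,-0.2588)  start (2,7)  tX=0.2899 tY=2.5114  stride 1/|dx|=1.0353 1/|dy|=3.8637
    cross x-line → (3,7), t=0.2899
    cross x-line → (4,7), t=1.3252
    cross x-line → (5,7), t=2.3604
    cross y-line → (5,6), t=2.5114 (wall)
  → r_2 = 2.5114
beam 3: φ=180°, α=75°
  d=(0.2588,0.9659)  start (2,7)  tX=1.0818 tY=0.3623  stride 1/|dx|=3.8637 1/|dy|=1.0353
    cross y-line → (2,8), t=0.3623 (wall)
  → r_3 = 0.3623
beam 4: φ=270°, α=165°
  d=(-0.9659,0.2588)  start (2,7)  tX=0.7454 tY=1.3523  stride 1/|dx|=1.0353 1/|dy|=3.8637
    cross x-line → (1,7), t=0.7454 (wall)
  → r_4 = 0.7454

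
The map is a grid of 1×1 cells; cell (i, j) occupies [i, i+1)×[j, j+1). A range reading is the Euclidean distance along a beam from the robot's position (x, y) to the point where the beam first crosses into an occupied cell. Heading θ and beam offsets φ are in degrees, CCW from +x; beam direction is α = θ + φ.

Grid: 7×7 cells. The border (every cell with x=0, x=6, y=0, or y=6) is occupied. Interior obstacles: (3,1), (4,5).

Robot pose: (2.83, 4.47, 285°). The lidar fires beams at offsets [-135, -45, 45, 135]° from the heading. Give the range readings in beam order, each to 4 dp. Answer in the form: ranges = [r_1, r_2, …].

ranges = [2.1131, 3.6600, 3.6604, 1.7667]

beam 1: φ=-135°, α=150°
  direction (-0.8660, 0.5000); cell (2,4); t to first gridline: x 0.9584, y 1.0600 (then +1.1547 / +2.0000)
    (1,4) via x @ 0.9584
    (1,5) via y @ 1.0600
    (0,5) via x @ 2.1131  # hit
  → r_1 = 2.1131
beam 2: φ=-45°, α=240°
  direction (-0.5000, -0.8660); cell (2,4); t to first gridline: x 1.6600, y 0.5427 (then +2.0000 / +1.1547)
    (2,3) via y @ 0.5427
    (1,3) via x @ 1.6600
    (1,2) via y @ 1.6974
    (1,1) via y @ 2.8521
    (0,1) via x @ 3.6600  # hit
  → r_2 = 3.6600
beam 3: φ=45°, α=330°
  direction (0.8660, -0.5000); cell (2,4); t to first gridline: x 0.1963, y 0.9400 (then +1.1547 / +2.0000)
    (3,4) via x @ 0.1963
    (3,3) via y @ 0.9400
    (4,3) via x @ 1.3510
    (5,3) via x @ 2.5057
    (5,2) via y @ 2.9400
    (6,2) via x @ 3.6604  # hit
  → r_3 = 3.6604
beam 4: φ=135°, α=60°
  direction (0.5000, 0.8660); cell (2,4); t to first gridline: x 0.3400, y 0.6120 (then +2.0000 / +1.1547)
    (3,4) via x @ 0.3400
    (3,5) via y @ 0.6120
    (3,6) via y @ 1.7667  # hit
  → r_4 = 1.7667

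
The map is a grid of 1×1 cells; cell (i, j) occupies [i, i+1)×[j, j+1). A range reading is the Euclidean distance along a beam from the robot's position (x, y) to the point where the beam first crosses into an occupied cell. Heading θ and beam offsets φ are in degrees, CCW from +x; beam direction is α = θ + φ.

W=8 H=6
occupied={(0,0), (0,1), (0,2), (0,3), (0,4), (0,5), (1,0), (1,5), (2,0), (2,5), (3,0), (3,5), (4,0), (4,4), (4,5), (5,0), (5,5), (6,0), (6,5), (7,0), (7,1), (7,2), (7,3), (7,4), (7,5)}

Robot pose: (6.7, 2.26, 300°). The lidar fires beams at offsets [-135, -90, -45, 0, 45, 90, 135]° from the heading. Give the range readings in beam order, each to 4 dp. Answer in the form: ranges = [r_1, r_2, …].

ranges = [5.9011, 2.5200, 1.3044, 0.6000, 0.3106, 0.3464, 1.1591]

beam 1: φ=-135°, α=165°
  cosα=-0.9659 sinα=0.2588 | (6,2) | tMaxX 0.7247 tMaxY 2.8591 | tΔX 1.0353 tΔY 3.8637
    t=0.7247 [x] (5,2)
    t=1.7600 [x] (4,2)
    t=2.7952 [x] (3,2)
    t=2.8591 [y] (3,3)
    t=3.8305 [x] (2,3)
    t=4.8658 [x] (1,3)
    t=5.9011 [x] (0,3) — stop
  → r_1 = 5.9011
beam 2: φ=-90°, α=210°
  cosα=-0.8660 sinα=-0.5000 | (6,2) | tMaxX 0.8083 tMaxY 0.5200 | tΔX 1.1547 tΔY 2.0000
    t=0.5200 [y] (6,1)
    t=0.8083 [x] (5,1)
    t=1.9630 [x] (4,1)
    t=2.5200 [y] (4,0) — stop
  → r_2 = 2.5200
beam 3: φ=-45°, α=255°
  cosα=-0.2588 sinα=-0.9659 | (6,2) | tMaxX 2.7046 tMaxY 0.2692 | tΔX 3.8637 tΔY 1.0353
    t=0.2692 [y] (6,1)
    t=1.3044 [y] (6,0) — stop
  → r_3 = 1.3044
beam 4: φ=0°, α=300°
  cosα=0.5000 sinα=-0.8660 | (6,2) | tMaxX 0.6000 tMaxY 0.3002 | tΔX 2.0000 tΔY 1.1547
    t=0.3002 [y] (6,1)
    t=0.6000 [x] (7,1) — stop
  → r_4 = 0.6000
beam 5: φ=45°, α=345°
  cosα=0.9659 sinα=-0.2588 | (6,2) | tMaxX 0.3106 tMaxY 1.0046 | tΔX 1.0353 tΔY 3.8637
    t=0.3106 [x] (7,2) — stop
  → r_5 = 0.3106
beam 6: φ=90°, α=30°
  cosα=0.8660 sinα=0.5000 | (6,2) | tMaxX 0.3464 tMaxY 1.4800 | tΔX 1.1547 tΔY 2.0000
    t=0.3464 [x] (7,2) — stop
  → r_6 = 0.3464
beam 7: φ=135°, α=75°
  cosα=0.2588 sinα=0.9659 | (6,2) | tMaxX 1.1591 tMaxY 0.7661 | tΔX 3.8637 tΔY 1.0353
    t=0.7661 [y] (6,3)
    t=1.1591 [x] (7,3) — stop
  → r_7 = 1.1591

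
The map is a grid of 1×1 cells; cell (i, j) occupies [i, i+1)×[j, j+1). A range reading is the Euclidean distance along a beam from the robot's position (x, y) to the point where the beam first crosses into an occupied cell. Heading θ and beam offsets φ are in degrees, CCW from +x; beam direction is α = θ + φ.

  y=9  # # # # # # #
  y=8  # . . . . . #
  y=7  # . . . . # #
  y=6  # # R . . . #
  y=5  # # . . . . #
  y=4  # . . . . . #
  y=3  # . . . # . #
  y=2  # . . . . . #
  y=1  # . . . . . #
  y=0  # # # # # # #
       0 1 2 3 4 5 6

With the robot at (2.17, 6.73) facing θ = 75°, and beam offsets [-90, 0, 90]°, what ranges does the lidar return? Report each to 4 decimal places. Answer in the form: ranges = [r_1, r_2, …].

beam 1: φ=-90°, α=345°
  d=(0.9659,-0.2588)  start (2,6)  tX=0.8593 tY=2.8205  stride 1/|dx|=1.0353 1/|dy|=3.8637
    cross x-line → (3,6), t=0.8593
    cross x-line → (4,6), t=1.8946
    cross y-line → (4,5), t=2.8205
    cross x-line → (5,5), t=2.9298
    cross x-line → (6,5), t=3.9651 (wall)
  → r_1 = 3.9651
beam 2: φ=0°, α=75°
  d=(0.2588,0.9659)  start (2,6)  tX=3.2069 tY=0.2795  stride 1/|dx|=3.8637 1/|dy|=1.0353
    cross y-line → (2,7), t=0.2795
    cross y-line → (2,8), t=1.3148
    cross y-line → (2,9), t=2.3501 (wall)
  → r_2 = 2.3501
beam 3: φ=90°, α=165°
  d=(-0.9659,0.2588)  start (2,6)  tX=0.1760 tY=1.0432  stride 1/|dx|=1.0353 1/|dy|=3.8637
    cross x-line → (1,6), t=0.1760 (wall)
  → r_3 = 0.1760

ranges = [3.9651, 2.3501, 0.1760]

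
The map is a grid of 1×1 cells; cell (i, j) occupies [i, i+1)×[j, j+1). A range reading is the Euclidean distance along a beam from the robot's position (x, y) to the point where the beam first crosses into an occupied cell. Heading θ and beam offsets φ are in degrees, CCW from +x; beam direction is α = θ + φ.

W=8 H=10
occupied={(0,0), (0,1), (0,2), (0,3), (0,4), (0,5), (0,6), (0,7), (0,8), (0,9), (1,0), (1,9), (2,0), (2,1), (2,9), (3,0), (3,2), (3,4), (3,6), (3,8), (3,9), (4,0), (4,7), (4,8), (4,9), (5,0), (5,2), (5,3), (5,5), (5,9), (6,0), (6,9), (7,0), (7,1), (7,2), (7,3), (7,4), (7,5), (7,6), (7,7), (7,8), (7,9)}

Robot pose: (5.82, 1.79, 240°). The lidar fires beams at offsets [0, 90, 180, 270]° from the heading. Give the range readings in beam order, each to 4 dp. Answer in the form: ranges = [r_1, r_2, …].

ranges = [0.9122, 1.3625, 0.2425, 0.4200]

beam 1: φ=0°, α=240°
  dir = (cos 240°, sin 240°) = (-0.5000, -0.8660); from cell (5,1)
  next x-line at t=1.6400, next y-line at t=0.9122; Δt_x=2.0000, Δt_y=1.1547
    y: enter (5,0) at t=0.9122 ← occupied
  → r_1 = 0.9122
beam 2: φ=90°, α=330°
  dir = (cos 330°, sin 330°) = (0.8660, -0.5000); from cell (5,1)
  next x-line at t=0.2078, next y-line at t=1.5800; Δt_x=1.1547, Δt_y=2.0000
    x: enter (6,1) at t=0.2078
    x: enter (7,1) at t=1.3625 ← occupied
  → r_2 = 1.3625
beam 3: φ=180°, α=60°
  dir = (cos 60°, sin 60°) = (0.5000, 0.8660); from cell (5,1)
  next x-line at t=0.3600, next y-line at t=0.2425; Δt_x=2.0000, Δt_y=1.1547
    y: enter (5,2) at t=0.2425 ← occupied
  → r_3 = 0.2425
beam 4: φ=270°, α=150°
  dir = (cos 150°, sin 150°) = (-0.8660, 0.5000); from cell (5,1)
  next x-line at t=0.9469, next y-line at t=0.4200; Δt_x=1.1547, Δt_y=2.0000
    y: enter (5,2) at t=0.4200 ← occupied
  → r_4 = 0.4200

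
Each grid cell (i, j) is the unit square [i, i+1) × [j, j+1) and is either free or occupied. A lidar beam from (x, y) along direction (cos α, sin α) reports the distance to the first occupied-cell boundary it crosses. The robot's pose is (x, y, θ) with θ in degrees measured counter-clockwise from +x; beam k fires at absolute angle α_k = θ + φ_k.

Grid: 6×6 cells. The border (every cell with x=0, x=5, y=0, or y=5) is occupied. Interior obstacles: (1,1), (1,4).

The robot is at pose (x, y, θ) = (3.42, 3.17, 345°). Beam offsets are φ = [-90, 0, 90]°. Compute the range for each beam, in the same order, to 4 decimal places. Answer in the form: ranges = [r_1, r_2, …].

beam 1: φ=-90°, α=255°
  dir = (cos 255°, sin 255°) = (-0.2588, -0.9659); from cell (3,3)
  next x-line at t=1.6228, next y-line at t=0.1760; Δt_x=3.8637, Δt_y=1.0353
    y: enter (3,2) at t=0.1760
    y: enter (3,1) at t=1.2113
    x: enter (2,1) at t=1.6228
    y: enter (2,0) at t=2.2465 ← occupied
  → r_1 = 2.2465
beam 2: φ=0°, α=345°
  dir = (cos 345°, sin 345°) = (0.9659, -0.2588); from cell (3,3)
  next x-line at t=0.6005, next y-line at t=0.6568; Δt_x=1.0353, Δt_y=3.8637
    x: enter (4,3) at t=0.6005
    y: enter (4,2) at t=0.6568
    x: enter (5,2) at t=1.6357 ← occupied
  → r_2 = 1.6357
beam 3: φ=90°, α=75°
  dir = (cos 75°, sin 75°) = (0.2588, 0.9659); from cell (3,3)
  next x-line at t=2.2409, next y-line at t=0.8593; Δt_x=3.8637, Δt_y=1.0353
    y: enter (3,4) at t=0.8593
    y: enter (3,5) at t=1.8946 ← occupied
  → r_3 = 1.8946

ranges = [2.2465, 1.6357, 1.8946]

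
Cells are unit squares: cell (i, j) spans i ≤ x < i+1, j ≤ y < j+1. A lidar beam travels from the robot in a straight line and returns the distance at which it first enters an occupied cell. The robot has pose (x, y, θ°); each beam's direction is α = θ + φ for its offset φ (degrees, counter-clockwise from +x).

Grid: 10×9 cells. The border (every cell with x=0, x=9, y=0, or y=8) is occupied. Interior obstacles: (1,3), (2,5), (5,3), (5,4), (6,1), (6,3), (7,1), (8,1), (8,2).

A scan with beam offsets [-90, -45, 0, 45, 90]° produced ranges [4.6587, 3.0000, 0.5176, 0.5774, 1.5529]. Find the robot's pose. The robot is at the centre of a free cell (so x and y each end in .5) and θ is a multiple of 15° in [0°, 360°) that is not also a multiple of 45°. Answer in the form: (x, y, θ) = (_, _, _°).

(x, y, θ) = (6.5, 2.5, 255°)

Enumerate (i+0.5, j+0.5, θ) over the 47 free cells and 16 admissible headings. For each, cast all 5 beams and compare to the given ranges.
  (8.5, 6.5, 255°): beam 1 = 5.7956 ≠ 4.6587 ✗
  (4.5, 3.5, 120°): beam 1 = 0.5774 ≠ 4.6587 ✗
  (4.5, 5.5, 195°): beam 1 = 2.5882 ≠ 4.6587 ✗
  (6.5, 2.5, 105°): beam 1 = 1.5529 ≠ 4.6587 ✗
  (7.5, 5.5, 285°): beam 1 = 1.9319 ≠ 4.6587 ✗
  …
  (6.5, 2.5, 255°): r_1=4.6587, r_2=3.0000, r_3=0.5176, r_4=0.5774, r_5=1.5529 — all match ✓
No second candidate reproduces the full scan.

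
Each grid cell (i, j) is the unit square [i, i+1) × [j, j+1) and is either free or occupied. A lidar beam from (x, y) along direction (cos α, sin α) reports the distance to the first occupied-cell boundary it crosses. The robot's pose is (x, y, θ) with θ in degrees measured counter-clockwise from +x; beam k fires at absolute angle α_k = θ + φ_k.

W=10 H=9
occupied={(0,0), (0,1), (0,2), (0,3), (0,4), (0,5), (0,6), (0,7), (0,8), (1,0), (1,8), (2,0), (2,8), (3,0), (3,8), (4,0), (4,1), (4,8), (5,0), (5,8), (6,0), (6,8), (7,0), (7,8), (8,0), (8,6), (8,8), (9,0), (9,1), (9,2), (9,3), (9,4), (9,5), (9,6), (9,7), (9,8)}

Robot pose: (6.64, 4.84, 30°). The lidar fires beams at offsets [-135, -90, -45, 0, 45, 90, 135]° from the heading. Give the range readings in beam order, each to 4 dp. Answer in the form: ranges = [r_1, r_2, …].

beam 1: φ=-135°, α=255°
  d=(-0.2588,-0.9659)  start (6,4)  tX=2.4728 tY=0.8696  stride 1/|dx|=3.8637 1/|dy|=1.0353
    cross y-line → (6,3), t=0.8696
    cross y-line → (6,2), t=1.9049
    cross x-line → (5,2), t=2.4728
    cross y-line → (5,1), t=2.9402
    cross y-line → (5,0), t=3.9755 (wall)
  → r_1 = 3.9755
beam 2: φ=-90°, α=300°
  d=(0.5000,-0.8660)  start (6,4)  tX=0.7200 tY=0.9699  stride 1/|dx|=2.0000 1/|dy|=1.1547
    cross x-line → (7,4), t=0.7200
    cross y-line → (7,3), t=0.9699
    cross y-line → (7,2), t=2.1246
    cross x-line → (8,2), t=2.7200
    cross y-line → (8,1), t=3.2793
    cross y-line → (8,0), t=4.4341 (wall)
  → r_2 = 4.4341
beam 3: φ=-45°, α=345°
  d=(0.9659,-0.2588)  start (6,4)  tX=0.3727 tY=3.2455  stride 1/|dx|=1.0353 1/|dy|=3.8637
    cross x-line → (7,4), t=0.3727
    cross x-line → (8,4), t=1.4080
    cross x-line → (9,4), t=2.4433 (wall)
  → r_3 = 2.4433
beam 4: φ=0°, α=30°
  d=(0.8660,0.5000)  start (6,4)  tX=0.4157 tY=0.3200  stride 1/|dx|=1.1547 1/|dy|=2.0000
    cross y-line → (6,5), t=0.3200
    cross x-line → (7,5), t=0.4157
    cross x-line → (8,5), t=1.5704
    cross y-line → (8,6), t=2.3200 (wall)
  → r_4 = 2.3200
beam 5: φ=45°, α=75°
  d=(0.2588,0.9659)  start (6,4)  tX=1.3909 tY=0.1656  stride 1/|dx|=3.8637 1/|dy|=1.0353
    cross y-line → (6,5), t=0.1656
    cross y-line → (6,6), t=1.2009
    cross x-line → (7,6), t=1.3909
    cross y-line → (7,7), t=2.2362
    cross y-line → (7,8), t=3.2715 (wall)
  → r_5 = 3.2715
beam 6: φ=90°, α=120°
  d=(-0.5000,0.8660)  start (6,4)  tX=1.2800 tY=0.1848  stride 1/|dx|=2.0000 1/|dy|=1.1547
    cross y-line → (6,5), t=0.1848
    cross x-line → (5,5), t=1.2800
    cross y-line → (5,6), t=1.3395
    cross y-line → (5,7), t=2.4942
    cross x-line → (4,7), t=3.2800
    cross y-line → (4,8), t=3.6489 (wall)
  → r_6 = 3.6489
beam 7: φ=135°, α=165°
  d=(-0.9659,0.2588)  start (6,4)  tX=0.6626 tY=0.6182  stride 1/|dx|=1.0353 1/|dy|=3.8637
    cross y-line → (6,5), t=0.6182
    cross x-line → (5,5), t=0.6626
    cross x-line → (4,5), t=1.6979
    cross x-line → (3,5), t=2.7331
    cross x-line → (2,5), t=3.7684
    cross y-line → (2,6), t=4.4819
    cross x-line → (1,6), t=4.8037
    cross x-line → (0,6), t=5.8390 (wall)
  → r_7 = 5.8390

ranges = [3.9755, 4.4341, 2.4433, 2.3200, 3.2715, 3.6489, 5.8390]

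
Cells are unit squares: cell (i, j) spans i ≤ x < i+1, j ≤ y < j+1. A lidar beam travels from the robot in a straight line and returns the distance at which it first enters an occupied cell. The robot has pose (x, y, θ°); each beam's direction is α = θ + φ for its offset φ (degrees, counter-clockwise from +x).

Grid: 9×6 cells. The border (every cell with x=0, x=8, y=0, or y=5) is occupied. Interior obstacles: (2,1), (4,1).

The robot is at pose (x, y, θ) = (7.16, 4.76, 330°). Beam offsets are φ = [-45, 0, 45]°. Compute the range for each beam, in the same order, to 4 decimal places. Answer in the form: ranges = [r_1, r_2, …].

ranges = [3.2455, 0.9699, 0.8696]

beam 1: φ=-45°, α=285°
  cosα=0.2588 sinα=-0.9659 | (7,4) | tMaxX 3.2455 tMaxY 0.7868 | tΔX 3.8637 tΔY 1.0353
    t=0.7868 [y] (7,3)
    t=1.8221 [y] (7,2)
    t=2.8574 [y] (7,1)
    t=3.2455 [x] (8,1) — stop
  → r_1 = 3.2455
beam 2: φ=0°, α=330°
  cosα=0.8660 sinα=-0.5000 | (7,4) | tMaxX 0.9699 tMaxY 1.5200 | tΔX 1.1547 tΔY 2.0000
    t=0.9699 [x] (8,4) — stop
  → r_2 = 0.9699
beam 3: φ=45°, α=15°
  cosα=0.9659 sinα=0.2588 | (7,4) | tMaxX 0.8696 tMaxY 0.9273 | tΔX 1.0353 tΔY 3.8637
    t=0.8696 [x] (8,4) — stop
  → r_3 = 0.8696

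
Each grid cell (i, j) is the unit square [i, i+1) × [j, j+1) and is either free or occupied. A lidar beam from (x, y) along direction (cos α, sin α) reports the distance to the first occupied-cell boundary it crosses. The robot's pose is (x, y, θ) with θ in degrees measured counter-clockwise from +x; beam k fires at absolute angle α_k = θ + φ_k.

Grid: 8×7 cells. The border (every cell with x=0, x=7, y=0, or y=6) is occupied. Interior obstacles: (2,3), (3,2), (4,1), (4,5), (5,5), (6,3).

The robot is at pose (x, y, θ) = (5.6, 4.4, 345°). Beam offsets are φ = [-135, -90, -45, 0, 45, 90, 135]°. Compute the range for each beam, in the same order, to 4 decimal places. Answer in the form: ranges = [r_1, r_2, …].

beam 1: φ=-135°, α=210°
  direction (-0.8660, -0.5000); cell (5,4); t to first gridline: x 0.6928, y 0.8000 (then +1.1547 / +2.0000)
    (4,4) via x @ 0.6928
    (4,3) via y @ 0.8000
    (3,3) via x @ 1.8475
    (3,2) via y @ 2.8000  # hit
  → r_1 = 2.8000
beam 2: φ=-90°, α=255°
  direction (-0.2588, -0.9659); cell (5,4); t to first gridline: x 2.3182, y 0.4141 (then +3.8637 / +1.0353)
    (5,3) via y @ 0.4141
    (5,2) via y @ 1.4494
    (4,2) via x @ 2.3182
    (4,1) via y @ 2.4847  # hit
  → r_2 = 2.4847
beam 3: φ=-45°, α=300°
  direction (0.5000, -0.8660); cell (5,4); t to first gridline: x 0.8000, y 0.4619 (then +2.0000 / +1.1547)
    (5,3) via y @ 0.4619
    (6,3) via x @ 0.8000  # hit
  → r_3 = 0.8000
beam 4: φ=0°, α=345°
  direction (0.9659, -0.2588); cell (5,4); t to first gridline: x 0.4141, y 1.5455 (then +1.0353 / +3.8637)
    (6,4) via x @ 0.4141
    (7,4) via x @ 1.4494  # hit
  → r_4 = 1.4494
beam 5: φ=45°, α=30°
  direction (0.8660, 0.5000); cell (5,4); t to first gridline: x 0.4619, y 1.2000 (then +1.1547 / +2.0000)
    (6,4) via x @ 0.4619
    (6,5) via y @ 1.2000
    (7,5) via x @ 1.6166  # hit
  → r_5 = 1.6166
beam 6: φ=90°, α=75°
  direction (0.2588, 0.9659); cell (5,4); t to first gridline: x 1.5455, y 0.6212 (then +3.8637 / +1.0353)
    (5,5) via y @ 0.6212  # hit
  → r_6 = 0.6212
beam 7: φ=135°, α=120°
  direction (-0.5000, 0.8660); cell (5,4); t to first gridline: x 1.2000, y 0.6928 (then +2.0000 / +1.1547)
    (5,5) via y @ 0.6928  # hit
  → r_7 = 0.6928

ranges = [2.8000, 2.4847, 0.8000, 1.4494, 1.6166, 0.6212, 0.6928]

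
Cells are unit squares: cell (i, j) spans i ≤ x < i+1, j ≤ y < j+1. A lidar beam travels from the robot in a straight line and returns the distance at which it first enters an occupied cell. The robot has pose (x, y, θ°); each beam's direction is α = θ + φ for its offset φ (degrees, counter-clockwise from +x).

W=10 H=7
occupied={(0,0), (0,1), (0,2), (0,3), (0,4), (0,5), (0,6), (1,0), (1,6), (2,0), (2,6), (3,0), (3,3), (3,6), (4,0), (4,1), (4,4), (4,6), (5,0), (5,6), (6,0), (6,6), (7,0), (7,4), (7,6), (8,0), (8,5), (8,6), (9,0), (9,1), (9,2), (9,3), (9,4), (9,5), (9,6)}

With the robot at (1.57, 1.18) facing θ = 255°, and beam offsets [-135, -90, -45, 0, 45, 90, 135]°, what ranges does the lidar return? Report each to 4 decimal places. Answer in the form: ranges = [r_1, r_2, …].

ranges = [1.1400, 0.5901, 0.3600, 0.1863, 0.2078, 0.6955, 6.2700]

beam 1: φ=-135°, α=120°
  cosα=-0.5000 sinα=0.8660 | (1,1) | tMaxX 1.1400 tMaxY 0.9469 | tΔX 2.0000 tΔY 1.1547
    t=0.9469 [y] (1,2)
    t=1.1400 [x] (0,2) — stop
  → r_1 = 1.1400
beam 2: φ=-90°, α=165°
  cosα=-0.9659 sinα=0.2588 | (1,1) | tMaxX 0.5901 tMaxY 3.1682 | tΔX 1.0353 tΔY 3.8637
    t=0.5901 [x] (0,1) — stop
  → r_2 = 0.5901
beam 3: φ=-45°, α=210°
  cosα=-0.8660 sinα=-0.5000 | (1,1) | tMaxX 0.6582 tMaxY 0.3600 | tΔX 1.1547 tΔY 2.0000
    t=0.3600 [y] (1,0) — stop
  → r_3 = 0.3600
beam 4: φ=0°, α=255°
  cosα=-0.2588 sinα=-0.9659 | (1,1) | tMaxX 2.2023 tMaxY 0.1863 | tΔX 3.8637 tΔY 1.0353
    t=0.1863 [y] (1,0) — stop
  → r_4 = 0.1863
beam 5: φ=45°, α=300°
  cosα=0.5000 sinα=-0.8660 | (1,1) | tMaxX 0.8600 tMaxY 0.2078 | tΔX 2.0000 tΔY 1.1547
    t=0.2078 [y] (1,0) — stop
  → r_5 = 0.2078
beam 6: φ=90°, α=345°
  cosα=0.9659 sinα=-0.2588 | (1,1) | tMaxX 0.4452 tMaxY 0.6955 | tΔX 1.0353 tΔY 3.8637
    t=0.4452 [x] (2,1)
    t=0.6955 [y] (2,0) — stop
  → r_6 = 0.6955
beam 7: φ=135°, α=30°
  cosα=0.8660 sinα=0.5000 | (1,1) | tMaxX 0.4965 tMaxY 1.6400 | tΔX 1.1547 tΔY 2.0000
    t=0.4965 [x] (2,1)
    t=1.6400 [y] (2,2)
    t=1.6512 [x] (3,2)
    t=2.8059 [x] (4,2)
    t=3.6400 [y] (4,3)
    t=3.9606 [x] (5,3)
    t=5.1153 [x] (6,3)
    t=5.6400 [y] (6,4)
    t=6.2700 [x] (7,4) — stop
  → r_7 = 6.2700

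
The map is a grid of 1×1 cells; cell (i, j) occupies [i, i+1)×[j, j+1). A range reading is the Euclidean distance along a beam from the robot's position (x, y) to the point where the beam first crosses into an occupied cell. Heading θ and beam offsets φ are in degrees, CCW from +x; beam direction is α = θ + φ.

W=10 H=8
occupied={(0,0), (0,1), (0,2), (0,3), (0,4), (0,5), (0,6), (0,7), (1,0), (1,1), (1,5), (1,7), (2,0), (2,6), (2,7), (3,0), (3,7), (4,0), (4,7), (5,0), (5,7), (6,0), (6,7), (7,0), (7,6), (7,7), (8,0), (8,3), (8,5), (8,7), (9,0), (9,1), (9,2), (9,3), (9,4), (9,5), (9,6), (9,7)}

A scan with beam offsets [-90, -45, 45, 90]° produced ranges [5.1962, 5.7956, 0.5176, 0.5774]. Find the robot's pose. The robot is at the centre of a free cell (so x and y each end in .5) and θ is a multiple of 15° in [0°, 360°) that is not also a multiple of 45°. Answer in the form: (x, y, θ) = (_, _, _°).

The pose lattice has 42·16 = 672 candidates. Test each by forward raycasting.
  (7.5, 4.5, 105°): beam 1 = 1.5529 ≠ 5.1962 ✗
  (6.5, 6.5, 105°): beam 1 = 0.5176 ≠ 5.1962 ✗
  (3.5, 2.5, 15°): beam 1 = 1.5529 ≠ 5.1962 ✗
  …
  (2.5, 5.5, 30°): r_1=5.1962, r_2=5.7956, r_3=0.5176, r_4=0.5774 — all match ✓
Only this pose fits every beam.

(x, y, θ) = (2.5, 5.5, 30°)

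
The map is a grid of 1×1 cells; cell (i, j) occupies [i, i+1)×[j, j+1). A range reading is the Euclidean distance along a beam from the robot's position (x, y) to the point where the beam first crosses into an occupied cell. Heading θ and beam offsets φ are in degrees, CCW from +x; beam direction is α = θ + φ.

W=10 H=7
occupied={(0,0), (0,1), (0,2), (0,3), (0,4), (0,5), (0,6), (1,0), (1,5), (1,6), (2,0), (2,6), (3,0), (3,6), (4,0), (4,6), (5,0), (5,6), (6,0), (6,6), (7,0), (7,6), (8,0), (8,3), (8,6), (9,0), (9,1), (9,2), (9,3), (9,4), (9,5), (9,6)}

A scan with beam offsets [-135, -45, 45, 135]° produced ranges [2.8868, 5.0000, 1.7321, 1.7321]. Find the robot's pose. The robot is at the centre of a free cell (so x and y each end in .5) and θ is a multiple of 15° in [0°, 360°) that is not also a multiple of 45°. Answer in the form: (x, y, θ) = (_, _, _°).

(x, y, θ) = (2.5, 3.5, 75°)

Candidates: 38 free-cell centres × 16 headings = 608 poses. Raycast each; keep the one whose scan matches to 4 dp.
  (5.5, 4.5, 210°): beam 1 = 1.5529 ≠ 2.8868 ✗
  (2.5, 5.5, 120°): beam 1 = 5.7956 ≠ 2.8868 ✗
  (3.5, 5.5, 345°): beam 2 = 5.1962 ≠ 5.0000 ✗
  (8.5, 2.5, 330°): beam 1 = 5.7956 ≠ 2.8868 ✗
  (4.5, 5.5, 105°): beam 1 = 4.0415 ≠ 2.8868 ✗
  …
  (2.5, 3.5, 75°): r_1=2.8868, r_2=5.0000, r_3=1.7321, r_4=1.7321 — all match ✓
Unique over the lattice → pose = (2.5, 3.5, 75°).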